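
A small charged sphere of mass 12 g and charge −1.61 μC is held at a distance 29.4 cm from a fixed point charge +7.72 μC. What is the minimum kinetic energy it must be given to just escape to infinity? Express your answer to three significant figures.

To just escape, total mechanical energy must reach zero at infinity: ½mv²_min + U = 0, so ½mv²_min = −U = |kQq|/r.
|U| = |kQq|/r = (8.99×10⁹ N·m²/C²)(7.72×10⁻⁶)(1.61×10⁻⁶)/(0.294) = 0.380 J.

0.380 J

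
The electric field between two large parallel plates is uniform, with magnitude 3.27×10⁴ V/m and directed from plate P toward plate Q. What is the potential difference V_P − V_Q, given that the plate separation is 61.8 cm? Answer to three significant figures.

2.02×10⁴ V

In a uniform field, potential decreases in the direction of E: ΔV = −E·d for a displacement d parallel to E.
Going from Q to P is a displacement of 61.8 cm opposite to the field, so V_P − V_Q = +Ed = 2.02×10⁴ V.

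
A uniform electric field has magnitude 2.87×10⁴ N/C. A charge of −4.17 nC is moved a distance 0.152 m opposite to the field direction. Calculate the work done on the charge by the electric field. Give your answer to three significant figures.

The potential change for a displacement 0.152 m opposite to the field direction is ΔV = +Ed = 4360 V.
W_field = −qΔV = 1.82×10⁻⁵ J.

1.82×10⁻⁵ J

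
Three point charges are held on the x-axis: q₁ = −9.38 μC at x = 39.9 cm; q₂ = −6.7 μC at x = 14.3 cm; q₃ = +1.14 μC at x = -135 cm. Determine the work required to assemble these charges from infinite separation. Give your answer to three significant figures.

2.11 J

The work to assemble the configuration equals its total potential energy, U = Σ kqᵢqⱼ/rᵢⱼ over all pairs.
Pair separations: r₁₂ = 0.256 m, r₁₃ = 1.75 m, r₂₃ = 1.49 m.
U = (2.21) + (-0.0550) + (-0.0460) = 2.11 J.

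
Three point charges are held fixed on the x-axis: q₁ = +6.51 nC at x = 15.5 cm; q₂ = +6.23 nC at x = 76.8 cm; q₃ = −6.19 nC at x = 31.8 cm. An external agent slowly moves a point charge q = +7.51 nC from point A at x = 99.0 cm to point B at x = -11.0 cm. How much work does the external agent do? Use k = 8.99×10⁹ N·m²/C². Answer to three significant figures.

For quasistatic motion the external work equals the change in potential energy: W_ext = qΔV = q(V_B − V_A).
At A: distances to the source charges are 0.835 m, 0.222 m, 0.672 m; V_A = Σ kqᵢ/rᵢ = 240 V.
At B: distances to the source charges are 0.265 m, 0.878 m, 0.428 m; V_B = Σ kqᵢ/rᵢ = 155 V.
ΔV = V_B − V_A = -84.9 V.
W_ext = qΔV = (7.51×10⁻⁹ C)(-84.9 V) = -6.38×10⁻⁷ J.

-6.38×10⁻⁷ J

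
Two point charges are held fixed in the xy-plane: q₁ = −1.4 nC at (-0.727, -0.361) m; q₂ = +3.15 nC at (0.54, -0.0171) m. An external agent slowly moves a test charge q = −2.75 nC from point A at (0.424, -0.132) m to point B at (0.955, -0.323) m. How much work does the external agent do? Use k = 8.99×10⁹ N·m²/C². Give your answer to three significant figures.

3.17×10⁻⁷ J

For quasistatic motion the external work equals the change in potential energy: W_ext = qΔV = q(V_B − V_A).
At A: distances to the source charges are 1.17 m, 0.163 m; V_A = Σ kqᵢ/rᵢ = 163 V.
At B: distances to the source charges are 1.68 m, 0.516 m; V_B = Σ kqᵢ/rᵢ = 47.4 V.
ΔV = V_B − V_A = -115 V.
W_ext = qΔV = (-2.75×10⁻⁹ C)(-115 V) = 3.17×10⁻⁷ J.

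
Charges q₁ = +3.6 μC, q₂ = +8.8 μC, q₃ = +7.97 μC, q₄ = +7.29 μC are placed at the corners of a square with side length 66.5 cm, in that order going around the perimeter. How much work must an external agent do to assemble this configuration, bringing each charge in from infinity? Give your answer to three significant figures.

3.40 J

The assembly work is the sum of pairwise potential energies, U = Σ_{i<j} kqᵢqⱼ/rᵢⱼ.
The four side pairs have separation 0.665 m and the two diagonal pairs 0.940 m.
Summing all 6 pair terms gives U = 3.40 J.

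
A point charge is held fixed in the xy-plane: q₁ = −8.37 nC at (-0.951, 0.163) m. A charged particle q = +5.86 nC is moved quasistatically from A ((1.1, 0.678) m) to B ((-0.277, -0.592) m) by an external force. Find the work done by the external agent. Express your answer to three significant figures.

For quasistatic motion the external work equals the change in potential energy: W_ext = qΔV = q(V_B − V_A).
At A: distance to the source charge is 2.11 m; V_A = kq₁/r = -35.6 V.
At B: distance to the source charge is 1.01 m; V_B = kq₁/r = -74.3 V.
ΔV = V_B − V_A = -38.8 V.
W_ext = qΔV = (5.86×10⁻⁹ C)(-38.8 V) = -2.27×10⁻⁷ J.

-2.27×10⁻⁷ J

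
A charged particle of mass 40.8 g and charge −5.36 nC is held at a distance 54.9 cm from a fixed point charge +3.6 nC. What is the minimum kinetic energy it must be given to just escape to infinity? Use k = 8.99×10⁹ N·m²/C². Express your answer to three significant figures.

3.16×10⁻⁷ J

To just escape, total mechanical energy must reach zero at infinity: ½mv²_min + U = 0, so ½mv²_min = −U = |kQq|/r.
|U| = |kQq|/r = (8.99×10⁹ N·m²/C²)(3.60×10⁻⁹)(5.36×10⁻⁹)/(0.549) = 3.16×10⁻⁷ J.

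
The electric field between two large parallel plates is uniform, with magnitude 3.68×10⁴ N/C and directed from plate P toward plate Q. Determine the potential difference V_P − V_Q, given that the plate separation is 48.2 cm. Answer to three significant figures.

In a uniform field, potential decreases in the direction of E: ΔV = −E·d for a displacement d parallel to E.
Going from Q to P is a displacement of 48.2 cm opposite to the field, so V_P − V_Q = +Ed = 1.77×10⁴ V.

1.77×10⁴ V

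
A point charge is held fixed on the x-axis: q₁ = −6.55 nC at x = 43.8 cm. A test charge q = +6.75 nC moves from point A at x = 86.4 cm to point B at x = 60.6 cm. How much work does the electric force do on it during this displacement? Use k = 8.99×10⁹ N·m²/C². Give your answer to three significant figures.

1.43×10⁻⁶ J

The work done by the electric force is W_field = −ΔU = −q(V_B − V_A) = q(V_A − V_B).
At A: distance to the source charge is 0.426 m; V_A = kq₁/r = -138 V.
At B: distance to the source charge is 0.168 m; V_B = kq₁/r = -351 V.
ΔV = V_B − V_A = -212 V.
W_field = −qΔV = −(6.75×10⁻⁹ C)(-212 V) = 1.43×10⁻⁶ J.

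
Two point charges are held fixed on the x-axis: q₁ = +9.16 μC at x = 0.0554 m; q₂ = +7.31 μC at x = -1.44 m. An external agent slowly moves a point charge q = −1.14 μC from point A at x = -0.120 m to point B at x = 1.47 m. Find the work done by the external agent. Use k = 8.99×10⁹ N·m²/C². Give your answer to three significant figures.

For quasistatic motion the external work equals the change in potential energy: W_ext = qΔV = q(V_B − V_A).
At A: distances to the source charges are 0.175 m, 1.32 m; V_A = Σ kqᵢ/rᵢ = 5.19×10⁵ V.
At B: distances to the source charges are 1.41 m, 2.91 m; V_B = Σ kqᵢ/rᵢ = 8.08×10⁴ V.
ΔV = V_B − V_A = -4.38×10⁵ V.
W_ext = qΔV = (-1.14×10⁻⁶ C)(-4.38×10⁵ V) = 0.500 J.

0.500 J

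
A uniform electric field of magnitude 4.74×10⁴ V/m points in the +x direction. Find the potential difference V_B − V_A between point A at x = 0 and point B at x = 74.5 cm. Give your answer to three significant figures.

-3.53×10⁴ V

In a uniform field, potential decreases in the direction of E: V_B − V_A = −E·Δx.
V_B − V_A = −(4.74×10⁴ V/m)(0.745 m) = -3.53×10⁴ V.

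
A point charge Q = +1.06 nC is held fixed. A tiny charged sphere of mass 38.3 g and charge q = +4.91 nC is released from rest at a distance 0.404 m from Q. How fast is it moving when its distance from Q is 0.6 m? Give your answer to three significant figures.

Only the electrostatic force acts, so mechanical energy is conserved: ½mv² = U₁ − U₂ = kQq(1/r₁ − 1/r₂).
U₁ − U₂ = (8.99×10⁹ N·m²/C²)(1.06×10⁻⁹ C)(4.91×10⁻⁹ C)(1/0.404 − 1/0.600) = 3.78×10⁻⁸ J.
v = √(2·3.78×10⁻⁸/0.0383) = 1.41×10⁻³ m/s.

1.41×10⁻³ m/s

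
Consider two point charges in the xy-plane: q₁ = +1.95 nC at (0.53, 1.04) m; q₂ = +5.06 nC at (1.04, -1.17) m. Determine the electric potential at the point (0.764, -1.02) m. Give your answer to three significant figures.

The total potential is the scalar sum of each charge's contribution, V = Σ kqᵢ/rᵢ.
Distances from the field point to each charge: r₁ = 2.07 m, r₂ = 0.314 m.
V = k[(1.95×10⁻⁹)/(2.07) + (5.06×10⁻⁹)/(0.314)] = 153 V.

153 V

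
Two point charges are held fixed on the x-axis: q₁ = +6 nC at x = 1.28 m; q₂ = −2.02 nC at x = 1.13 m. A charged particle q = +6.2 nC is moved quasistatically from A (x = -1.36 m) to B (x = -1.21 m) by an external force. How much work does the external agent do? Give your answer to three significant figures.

4.73×10⁻⁹ J

For quasistatic motion the external work equals the change in potential energy: W_ext = qΔV = q(V_B − V_A).
At A: distances to the source charges are 2.64 m, 2.49 m; V_A = Σ kqᵢ/rᵢ = 13.1 V.
At B: distances to the source charges are 2.49 m, 2.34 m; V_B = Σ kqᵢ/rᵢ = 13.9 V.
ΔV = V_B − V_A = 0.763 V.
W_ext = qΔV = (6.20×10⁻⁹ C)(0.763 V) = 4.73×10⁻⁹ J.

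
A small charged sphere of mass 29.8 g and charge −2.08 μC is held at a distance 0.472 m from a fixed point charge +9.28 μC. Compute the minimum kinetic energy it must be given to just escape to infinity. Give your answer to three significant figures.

0.368 J

To just escape, total mechanical energy must reach zero at infinity: ½mv²_min + U = 0, so ½mv²_min = −U = |kQq|/r.
|U| = |kQq|/r = (8.99×10⁹ N·m²/C²)(9.28×10⁻⁶)(2.08×10⁻⁶)/(0.472) = 0.368 J.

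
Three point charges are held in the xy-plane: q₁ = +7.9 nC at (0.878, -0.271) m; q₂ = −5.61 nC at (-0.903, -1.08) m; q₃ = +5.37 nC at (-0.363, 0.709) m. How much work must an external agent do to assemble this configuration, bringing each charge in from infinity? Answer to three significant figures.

-1.07×10⁻⁷ J

The assembly work is the sum of pairwise potential energies, U = Σ_{i<j} kqᵢqⱼ/rᵢⱼ.
Pair separations: r₁₂ = 1.96 m, r₁₃ = 1.58 m, r₂₃ = 1.87 m.
U = (-2.04×10⁻⁷) + (2.41×10⁻⁷) + (-1.45×10⁻⁷) = -1.07×10⁻⁷ J.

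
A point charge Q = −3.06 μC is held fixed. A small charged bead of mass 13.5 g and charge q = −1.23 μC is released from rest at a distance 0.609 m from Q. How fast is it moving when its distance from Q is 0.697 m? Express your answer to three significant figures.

1.02 m/s

Only the electrostatic force acts, so mechanical energy is conserved: ½mv² = U₁ − U₂ = kQq(1/r₁ − 1/r₂).
U₁ − U₂ = (8.99×10⁹ N·m²/C²)(-3.06×10⁻⁶ C)(-1.23×10⁻⁶ C)(1/0.609 − 1/0.697) = 7.01×10⁻³ J.
v = √(2·7.01×10⁻³/0.0135) = 1.02 m/s.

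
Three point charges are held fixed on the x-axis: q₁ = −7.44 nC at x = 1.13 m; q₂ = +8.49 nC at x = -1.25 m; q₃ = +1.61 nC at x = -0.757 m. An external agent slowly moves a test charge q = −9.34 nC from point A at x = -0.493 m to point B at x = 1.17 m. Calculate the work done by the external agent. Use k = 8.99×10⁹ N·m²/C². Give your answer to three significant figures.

1.63×10⁻⁵ J

For quasistatic motion the external work equals the change in potential energy: W_ext = qΔV = q(V_B − V_A).
At A: distances to the source charges are 1.62 m, 0.757 m, 0.264 m; V_A = Σ kqᵢ/rᵢ = 114 V.
At B: distances to the source charges are 0.0400 m, 2.42 m, 1.93 m; V_B = Σ kqᵢ/rᵢ = -1630 V.
ΔV = V_B − V_A = -1750 V.
W_ext = qΔV = (-9.34×10⁻⁹ C)(-1750 V) = 1.63×10⁻⁵ J.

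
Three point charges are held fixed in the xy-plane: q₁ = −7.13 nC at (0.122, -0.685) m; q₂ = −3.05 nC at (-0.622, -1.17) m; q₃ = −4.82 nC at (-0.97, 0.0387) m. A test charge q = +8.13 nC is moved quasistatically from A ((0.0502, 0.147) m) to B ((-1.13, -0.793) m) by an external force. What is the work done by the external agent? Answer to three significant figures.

-6.48×10⁻⁸ J

For quasistatic motion the external work equals the change in potential energy: W_ext = qΔV = q(V_B − V_A).
At A: distances to the source charges are 0.835 m, 1.48 m, 1.03 m; V_A = Σ kqᵢ/rᵢ = -138 V.
At B: distances to the source charges are 1.26 m, 0.633 m, 0.847 m; V_B = Σ kqᵢ/rᵢ = -146 V.
ΔV = V_B − V_A = -7.98 V.
W_ext = qΔV = (8.13×10⁻⁹ C)(-7.98 V) = -6.48×10⁻⁸ J.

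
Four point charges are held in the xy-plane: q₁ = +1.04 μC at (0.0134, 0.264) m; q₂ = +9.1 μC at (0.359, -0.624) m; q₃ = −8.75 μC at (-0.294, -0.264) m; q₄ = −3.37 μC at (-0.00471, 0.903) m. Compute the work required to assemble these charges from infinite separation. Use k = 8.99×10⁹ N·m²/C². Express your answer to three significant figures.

The assembly work is the sum of pairwise potential energies, U = Σ_{i<j} kqᵢqⱼ/rᵢⱼ.
Pair separations: r₁₂ = 0.953 m, r₁₃ = 0.611 m, r₁₄ = 0.639 m, r₂₃ = 0.746 m, r₂₄ = 1.57 m, r₃₄ = 1.20 m.
Summing all 6 pair terms gives U = -1.01 J.

-1.01 J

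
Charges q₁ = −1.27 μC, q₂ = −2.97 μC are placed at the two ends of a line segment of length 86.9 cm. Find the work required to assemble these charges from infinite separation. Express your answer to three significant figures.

The work to assemble the configuration equals its total potential energy, U = Σ kqᵢqⱼ/rᵢⱼ over all pairs.
The separation is r = 0.869 m.
U = (0.0390) = 0.0390 J.

0.0390 J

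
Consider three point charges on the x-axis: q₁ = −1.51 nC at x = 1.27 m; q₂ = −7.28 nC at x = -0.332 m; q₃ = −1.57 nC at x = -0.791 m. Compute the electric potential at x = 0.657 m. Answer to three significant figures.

-98.1 V

Electric potential is a scalar, so the contributions from each charge add algebraically: V = Σ kqᵢ/rᵢ.
Distances from the field point to each charge: r₁ = 0.613 m, r₂ = 0.989 m, r₃ = 1.45 m.
V = k[(-1.51×10⁻⁹)/(0.613) + (-7.28×10⁻⁹)/(0.989) + (-1.57×10⁻⁹)/(1.45)] = -98.1 V.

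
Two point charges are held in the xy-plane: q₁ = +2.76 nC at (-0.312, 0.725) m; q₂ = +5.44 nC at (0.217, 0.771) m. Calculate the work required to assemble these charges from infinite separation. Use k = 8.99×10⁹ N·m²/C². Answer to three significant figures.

2.54×10⁻⁷ J

The work to assemble the configuration equals its total potential energy, U = Σ kqᵢqⱼ/rᵢⱼ over all pairs.
Pair separations: r₁₂ = 0.531 m.
U = (2.54×10⁻⁷) = 2.54×10⁻⁷ J.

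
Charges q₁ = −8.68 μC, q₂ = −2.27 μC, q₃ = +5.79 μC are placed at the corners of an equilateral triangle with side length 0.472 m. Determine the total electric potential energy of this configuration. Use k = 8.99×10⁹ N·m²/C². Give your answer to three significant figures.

-0.832 J

The work to assemble the configuration equals its total potential energy, U = Σ kqᵢqⱼ/rᵢⱼ over all pairs.
All three pair separations equal the side length, 0.472 m.
U = (0.375) + (-0.957) + (-0.250) = -0.832 J.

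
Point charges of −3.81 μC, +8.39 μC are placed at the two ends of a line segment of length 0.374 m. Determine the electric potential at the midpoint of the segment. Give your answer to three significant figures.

2.20×10⁵ V

Electric potential is a scalar, so the contributions from each charge add algebraically: V = Σ kqᵢ/rᵢ.
Each charge is 0.187 m from the midpoint.
V = k[(-3.81×10⁻⁶)/(0.187) + (8.39×10⁻⁶)/(0.187)] = 2.20×10⁵ V.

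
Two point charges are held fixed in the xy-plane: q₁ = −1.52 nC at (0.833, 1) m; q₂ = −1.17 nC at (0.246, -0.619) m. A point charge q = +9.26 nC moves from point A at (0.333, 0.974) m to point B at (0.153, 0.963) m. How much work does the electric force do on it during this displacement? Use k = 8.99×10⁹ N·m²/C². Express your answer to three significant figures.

The work done by the electric force is W_field = −ΔU = −q(V_B − V_A) = q(V_A − V_B).
At A: distances to the source charges are 0.501 m, 1.60 m; V_A = Σ kqᵢ/rᵢ = -33.9 V.
At B: distances to the source charges are 0.681 m, 1.58 m; V_B = Σ kqᵢ/rᵢ = -26.7 V.
ΔV = V_B − V_A = 7.18 V.
W_field = −qΔV = −(9.26×10⁻⁹ C)(7.18 V) = -6.65×10⁻⁸ J.

-6.65×10⁻⁸ J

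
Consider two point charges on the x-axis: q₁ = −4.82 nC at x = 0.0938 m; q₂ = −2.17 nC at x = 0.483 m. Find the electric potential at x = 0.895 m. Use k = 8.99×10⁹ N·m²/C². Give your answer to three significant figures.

Electric potential is a scalar, so the contributions from each charge add algebraically: V = Σ kqᵢ/rᵢ.
Distances from the field point to each charge: r₁ = 0.801 m, r₂ = 0.412 m.
V = k[(-4.82×10⁻⁹)/(0.801) + (-2.17×10⁻⁹)/(0.412)] = -101 V.

-101 V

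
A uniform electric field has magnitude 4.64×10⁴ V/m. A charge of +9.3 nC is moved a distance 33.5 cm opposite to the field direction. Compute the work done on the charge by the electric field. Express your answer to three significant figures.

The potential change for a displacement 33.5 cm opposite to the field direction is ΔV = +Ed = 1.55×10⁴ V.
W_field = −qΔV = -1.45×10⁻⁴ J.

-1.45×10⁻⁴ J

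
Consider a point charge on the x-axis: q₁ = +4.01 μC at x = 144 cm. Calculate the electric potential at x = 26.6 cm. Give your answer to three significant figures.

3.07×10⁴ V

Electric potential is a scalar, so the contributions from each charge add algebraically: V = Σ kqᵢ/rᵢ.
V = k[(4.01×10⁻⁶)/(1.17)] = 3.07×10⁴ V.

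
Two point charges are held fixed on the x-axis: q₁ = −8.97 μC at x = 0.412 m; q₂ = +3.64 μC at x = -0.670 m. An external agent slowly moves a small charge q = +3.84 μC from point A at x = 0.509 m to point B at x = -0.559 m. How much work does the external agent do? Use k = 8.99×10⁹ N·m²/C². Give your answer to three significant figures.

For quasistatic motion the external work equals the change in potential energy: W_ext = qΔV = q(V_B − V_A).
At A: distances to the source charges are 0.0970 m, 1.18 m; V_A = Σ kqᵢ/rᵢ = -8.04×10⁵ V.
At B: distances to the source charges are 0.971 m, 0.111 m; V_B = Σ kqᵢ/rᵢ = 2.12×10⁵ V.
ΔV = V_B − V_A = 1.02×10⁶ V.
W_ext = qΔV = (3.84×10⁻⁶ C)(1.02×10⁶ V) = 3.90 J.

3.90 J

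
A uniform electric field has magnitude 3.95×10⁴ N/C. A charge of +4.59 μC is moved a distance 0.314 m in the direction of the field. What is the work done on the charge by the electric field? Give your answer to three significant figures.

The potential change for a displacement 0.314 m in the direction of the field is ΔV = −Ed = -1.24×10⁴ V.
W_field = −qΔV = 0.0569 J.

0.0569 J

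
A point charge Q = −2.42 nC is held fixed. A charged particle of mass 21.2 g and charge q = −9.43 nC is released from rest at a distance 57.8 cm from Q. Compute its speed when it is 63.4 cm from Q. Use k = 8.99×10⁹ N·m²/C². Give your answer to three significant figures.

Only the electrostatic force acts, so mechanical energy is conserved: ½mv² = U₁ − U₂ = kQq(1/r₁ − 1/r₂).
U₁ − U₂ = (8.99×10⁹ N·m²/C²)(-2.42×10⁻⁹ C)(-9.43×10⁻⁹ C)(1/0.578 − 1/0.634) = 3.14×10⁻⁸ J.
v = √(2·3.14×10⁻⁸/0.0212) = 1.72×10⁻³ m/s.

1.72×10⁻³ m/s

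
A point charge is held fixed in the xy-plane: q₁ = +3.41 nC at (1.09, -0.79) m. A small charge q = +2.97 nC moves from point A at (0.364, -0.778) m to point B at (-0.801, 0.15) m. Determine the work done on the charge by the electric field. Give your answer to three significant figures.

8.23×10⁻⁸ J

The work done by the electric force is W_field = −ΔU = −q(V_B − V_A) = q(V_A − V_B).
At A: distance to the source charge is 0.726 m; V_A = kq₁/r = 42.2 V.
At B: distance to the source charge is 2.11 m; V_B = kq₁/r = 14.5 V.
ΔV = V_B − V_A = -27.7 V.
W_field = −qΔV = −(2.97×10⁻⁹ C)(-27.7 V) = 8.23×10⁻⁸ J.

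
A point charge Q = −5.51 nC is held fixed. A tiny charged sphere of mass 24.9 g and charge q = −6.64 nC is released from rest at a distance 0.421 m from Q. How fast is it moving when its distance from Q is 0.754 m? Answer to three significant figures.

5.26×10⁻³ m/s

Only the electrostatic force acts, so mechanical energy is conserved: ½mv² = U₁ − U₂ = kQq(1/r₁ − 1/r₂).
U₁ − U₂ = (8.99×10⁹ N·m²/C²)(-5.51×10⁻⁹ C)(-6.64×10⁻⁹ C)(1/0.421 − 1/0.754) = 3.45×10⁻⁷ J.
v = √(2·3.45×10⁻⁷/0.0249) = 5.26×10⁻³ m/s.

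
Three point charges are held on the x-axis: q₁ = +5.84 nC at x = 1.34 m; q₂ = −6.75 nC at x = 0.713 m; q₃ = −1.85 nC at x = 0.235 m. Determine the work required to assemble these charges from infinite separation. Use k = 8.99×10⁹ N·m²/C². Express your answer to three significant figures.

-4.18×10⁻⁷ J

The work to assemble the configuration equals its total potential energy, U = Σ kqᵢqⱼ/rᵢⱼ over all pairs.
Pair separations: r₁₂ = 0.627 m, r₁₃ = 1.10 m, r₂₃ = 0.478 m.
U = (-5.65×10⁻⁷) + (-8.79×10⁻⁸) + (2.35×10⁻⁷) = -4.18×10⁻⁷ J.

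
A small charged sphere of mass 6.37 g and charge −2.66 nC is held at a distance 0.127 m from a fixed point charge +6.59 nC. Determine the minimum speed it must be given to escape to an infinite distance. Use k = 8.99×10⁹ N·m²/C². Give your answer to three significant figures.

0.0197 m/s

To just escape, total mechanical energy must reach zero at infinity: ½mv²_min + U = 0, so ½mv²_min = −U = |kQq|/r.
|U| = |kQq|/r = (8.99×10⁹ N·m²/C²)(6.59×10⁻⁹)(2.66×10⁻⁹)/(0.127) = 1.24×10⁻⁶ J.
v_min = √(2|U|/m) = √(2·1.24×10⁻⁶/6.37×10⁻³) = 0.0197 m/s.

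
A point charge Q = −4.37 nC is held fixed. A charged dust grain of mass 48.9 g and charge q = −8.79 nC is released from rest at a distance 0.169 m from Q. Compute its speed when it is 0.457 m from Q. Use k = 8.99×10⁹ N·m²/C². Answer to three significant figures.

Only the electrostatic force acts, so mechanical energy is conserved: ½mv² = U₁ − U₂ = kQq(1/r₁ − 1/r₂).
U₁ − U₂ = (8.99×10⁹ N·m²/C²)(-4.37×10⁻⁹ C)(-8.79×10⁻⁹ C)(1/0.169 − 1/0.457) = 1.29×10⁻⁶ J.
v = √(2·1.29×10⁻⁶/0.0489) = 7.26×10⁻³ m/s.

7.26×10⁻³ m/s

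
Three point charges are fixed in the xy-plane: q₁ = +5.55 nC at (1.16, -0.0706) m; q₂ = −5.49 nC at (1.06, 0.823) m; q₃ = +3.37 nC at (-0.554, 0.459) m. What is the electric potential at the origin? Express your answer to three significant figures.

48.3 V

The total potential is the scalar sum of each charge's contribution, V = Σ kqᵢ/rᵢ.
Distances from the field point to each charge: r₁ = 1.16 m, r₂ = 1.34 m, r₃ = 0.719 m.
V = k[(5.55×10⁻⁹)/(1.16) + (-5.49×10⁻⁹)/(1.34) + (3.37×10⁻⁹)/(0.719)] = 48.3 V.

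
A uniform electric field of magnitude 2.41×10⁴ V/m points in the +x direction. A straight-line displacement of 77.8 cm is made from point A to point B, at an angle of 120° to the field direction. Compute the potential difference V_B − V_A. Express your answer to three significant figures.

Only the component of displacement along E changes the potential: ΔV = −E·d·cosθ.
ΔV = −(2.41×10⁴ V/m)(0.778 m)cos120° = 9370 V.

9370 V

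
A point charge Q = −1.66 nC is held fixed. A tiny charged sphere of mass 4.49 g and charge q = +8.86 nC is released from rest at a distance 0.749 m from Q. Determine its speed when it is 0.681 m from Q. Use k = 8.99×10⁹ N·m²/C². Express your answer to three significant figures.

2.80×10⁻³ m/s

Only the electrostatic force acts, so mechanical energy is conserved: ½mv² = U₁ − U₂ = kQq(1/r₁ − 1/r₂).
U₁ − U₂ = (8.99×10⁹ N·m²/C²)(-1.66×10⁻⁹ C)(8.86×10⁻⁹ C)(1/0.749 − 1/0.681) = 1.76×10⁻⁸ J.
v = √(2·1.76×10⁻⁸/4.49×10⁻³) = 2.80×10⁻³ m/s.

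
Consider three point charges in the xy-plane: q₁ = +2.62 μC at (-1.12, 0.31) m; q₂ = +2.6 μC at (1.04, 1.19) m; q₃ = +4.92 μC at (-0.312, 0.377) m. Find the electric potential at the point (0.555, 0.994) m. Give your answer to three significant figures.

The total potential is the scalar sum of each charge's contribution, V = Σ kqᵢ/rᵢ.
Distances from the field point to each charge: r₁ = 1.81 m, r₂ = 0.523 m, r₃ = 1.06 m.
V = k[(2.62×10⁻⁶)/(1.81) + (2.60×10⁻⁶)/(0.523) + (4.92×10⁻⁶)/(1.06)] = 9.93×10⁴ V.

9.93×10⁴ V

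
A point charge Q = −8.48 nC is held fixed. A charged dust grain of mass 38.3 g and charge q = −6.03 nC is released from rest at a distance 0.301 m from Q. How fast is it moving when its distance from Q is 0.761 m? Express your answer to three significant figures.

6.94×10⁻³ m/s

Only the electrostatic force acts, so mechanical energy is conserved: ½mv² = U₁ − U₂ = kQq(1/r₁ − 1/r₂).
U₁ − U₂ = (8.99×10⁹ N·m²/C²)(-8.48×10⁻⁹ C)(-6.03×10⁻⁹ C)(1/0.301 − 1/0.761) = 9.23×10⁻⁷ J.
v = √(2·9.23×10⁻⁷/0.0383) = 6.94×10⁻³ m/s.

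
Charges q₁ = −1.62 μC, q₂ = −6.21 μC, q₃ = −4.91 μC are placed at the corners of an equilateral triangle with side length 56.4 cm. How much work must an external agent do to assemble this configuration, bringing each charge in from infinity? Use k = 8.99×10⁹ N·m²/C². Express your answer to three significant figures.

0.773 J

The work to assemble the configuration equals its total potential energy, U = Σ kqᵢqⱼ/rᵢⱼ over all pairs.
All three pair separations equal the side length, 0.564 m.
U = (0.160) + (0.127) + (0.486) = 0.773 J.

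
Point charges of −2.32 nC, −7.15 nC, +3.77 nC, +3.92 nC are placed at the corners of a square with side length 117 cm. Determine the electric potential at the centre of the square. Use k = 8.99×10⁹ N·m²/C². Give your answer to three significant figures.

Electric potential is a scalar, so the contributions from each charge add algebraically: V = Σ kqᵢ/rᵢ.
The distance from each corner to the centre is a√2/2 = 0.827 m.
V = k[(-2.32×10⁻⁹)/(0.827) + (-7.15×10⁻⁹)/(0.827) + (3.77×10⁻⁹)/(0.827) + (3.92×10⁻⁹)/(0.827)] = -19.3 V.

-19.3 V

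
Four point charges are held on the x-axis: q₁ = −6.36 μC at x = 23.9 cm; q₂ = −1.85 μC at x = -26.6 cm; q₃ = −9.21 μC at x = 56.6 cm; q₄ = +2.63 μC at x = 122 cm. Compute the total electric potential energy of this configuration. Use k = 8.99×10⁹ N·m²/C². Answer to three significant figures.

The assembly work is the sum of pairwise potential energies, U = Σ_{i<j} kqᵢqⱼ/rᵢⱼ.
Pair separations: r₁₂ = 0.505 m, r₁₃ = 0.327 m, r₁₄ = 0.981 m, r₂₃ = 0.832 m, r₂₄ = 1.49 m, r₃₄ = 0.654 m.
Summing all 6 pair terms gives U = 1.49 J.

1.49 J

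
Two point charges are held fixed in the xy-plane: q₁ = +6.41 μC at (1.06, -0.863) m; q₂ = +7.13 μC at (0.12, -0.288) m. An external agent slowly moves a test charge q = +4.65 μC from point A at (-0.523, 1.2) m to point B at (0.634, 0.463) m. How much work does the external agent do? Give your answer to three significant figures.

0.233 J

For quasistatic motion the external work equals the change in potential energy: W_ext = qΔV = q(V_B − V_A).
At A: distances to the source charges are 2.60 m, 1.62 m; V_A = Σ kqᵢ/rᵢ = 6.17×10⁴ V.
At B: distances to the source charges are 1.39 m, 0.910 m; V_B = Σ kqᵢ/rᵢ = 1.12×10⁵ V.
ΔV = V_B − V_A = 5.01×10⁴ V.
W_ext = qΔV = (4.65×10⁻⁶ C)(5.01×10⁴ V) = 0.233 J.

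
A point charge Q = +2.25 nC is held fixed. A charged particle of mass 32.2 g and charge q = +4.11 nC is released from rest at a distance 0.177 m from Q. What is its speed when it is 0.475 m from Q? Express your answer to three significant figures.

4.28×10⁻³ m/s

Only the electrostatic force acts, so mechanical energy is conserved: ½mv² = U₁ − U₂ = kQq(1/r₁ − 1/r₂).
U₁ − U₂ = (8.99×10⁹ N·m²/C²)(2.25×10⁻⁹ C)(4.11×10⁻⁹ C)(1/0.177 − 1/0.475) = 2.95×10⁻⁷ J.
v = √(2·2.95×10⁻⁷/0.0322) = 4.28×10⁻³ m/s.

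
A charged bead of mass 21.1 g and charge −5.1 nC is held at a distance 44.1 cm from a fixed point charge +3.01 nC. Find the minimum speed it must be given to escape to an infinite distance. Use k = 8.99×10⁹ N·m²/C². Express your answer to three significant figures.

5.45×10⁻³ m/s

To just escape, total mechanical energy must reach zero at infinity: ½mv²_min + U = 0, so ½mv²_min = −U = |kQq|/r.
|U| = |kQq|/r = (8.99×10⁹ N·m²/C²)(3.01×10⁻⁹)(5.10×10⁻⁹)/(0.441) = 3.13×10⁻⁷ J.
v_min = √(2|U|/m) = √(2·3.13×10⁻⁷/0.0211) = 5.45×10⁻³ m/s.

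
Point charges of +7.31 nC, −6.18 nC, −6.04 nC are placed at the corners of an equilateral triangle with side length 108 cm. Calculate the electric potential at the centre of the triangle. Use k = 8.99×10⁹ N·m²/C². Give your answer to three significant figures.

-70.8 V

The total potential is the scalar sum of each charge's contribution, V = Σ kqᵢ/rᵢ.
The distance from each vertex to the centroid is a/√3 = 0.624 m.
V = k[(7.31×10⁻⁹)/(0.624) + (-6.18×10⁻⁹)/(0.624) + (-6.04×10⁻⁹)/(0.624)] = -70.8 V.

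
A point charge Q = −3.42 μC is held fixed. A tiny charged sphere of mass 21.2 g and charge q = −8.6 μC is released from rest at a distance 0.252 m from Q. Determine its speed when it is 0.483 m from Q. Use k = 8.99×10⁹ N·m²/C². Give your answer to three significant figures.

6.88 m/s

Only the electrostatic force acts, so mechanical energy is conserved: ½mv² = U₁ − U₂ = kQq(1/r₁ − 1/r₂).
U₁ − U₂ = (8.99×10⁹ N·m²/C²)(-3.42×10⁻⁶ C)(-8.60×10⁻⁶ C)(1/0.252 − 1/0.483) = 0.502 J.
v = √(2·0.502/0.0212) = 6.88 m/s.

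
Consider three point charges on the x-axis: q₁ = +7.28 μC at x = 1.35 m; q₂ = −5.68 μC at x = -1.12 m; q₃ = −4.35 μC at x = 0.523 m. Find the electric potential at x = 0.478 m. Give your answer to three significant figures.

-8.26×10⁵ V

Electric potential is a scalar, so the contributions from each charge add algebraically: V = Σ kqᵢ/rᵢ.
Distances from the field point to each charge: r₁ = 0.872 m, r₂ = 1.60 m, r₃ = 0.0450 m.
V = k[(7.28×10⁻⁶)/(0.872) + (-5.68×10⁻⁶)/(1.60) + (-4.35×10⁻⁶)/(0.0450)] = -8.26×10⁵ V.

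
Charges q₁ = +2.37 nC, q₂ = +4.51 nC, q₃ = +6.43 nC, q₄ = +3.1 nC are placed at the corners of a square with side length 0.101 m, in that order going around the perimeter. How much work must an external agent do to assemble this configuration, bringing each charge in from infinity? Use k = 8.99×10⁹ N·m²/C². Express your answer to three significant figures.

The assembly work is the sum of pairwise potential energies, U = Σ_{i<j} kqᵢqⱼ/rᵢⱼ.
The four side pairs have separation 0.101 m and the two diagonal pairs 0.143 m.
Summing all 6 pair terms gives U = 7.80×10⁻⁶ J.

7.80×10⁻⁶ J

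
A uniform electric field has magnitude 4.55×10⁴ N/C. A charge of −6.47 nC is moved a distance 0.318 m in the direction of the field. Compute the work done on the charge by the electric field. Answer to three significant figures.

The potential change for a displacement 0.318 m in the direction of the field is ΔV = −Ed = -1.45×10⁴ V.
W_field = −qΔV = -9.36×10⁻⁵ J.

-9.36×10⁻⁵ J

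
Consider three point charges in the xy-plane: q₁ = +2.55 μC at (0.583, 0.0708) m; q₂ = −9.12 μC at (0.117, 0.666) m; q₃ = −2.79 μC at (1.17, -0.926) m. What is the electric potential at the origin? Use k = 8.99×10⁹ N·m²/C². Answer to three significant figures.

-9.90×10⁴ V

The total potential is the scalar sum of each charge's contribution, V = Σ kqᵢ/rᵢ.
Distances from the field point to each charge: r₁ = 0.587 m, r₂ = 0.676 m, r₃ = 1.49 m.
V = k[(2.55×10⁻⁶)/(0.587) + (-9.12×10⁻⁶)/(0.676) + (-2.79×10⁻⁶)/(1.49)] = -9.90×10⁴ V.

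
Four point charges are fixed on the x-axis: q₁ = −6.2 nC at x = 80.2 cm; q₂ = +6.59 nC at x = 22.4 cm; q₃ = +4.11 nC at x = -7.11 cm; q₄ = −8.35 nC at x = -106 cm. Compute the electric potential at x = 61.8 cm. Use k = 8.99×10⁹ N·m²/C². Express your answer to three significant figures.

Electric potential is a scalar, so the contributions from each charge add algebraically: V = Σ kqᵢ/rᵢ.
Distances from the field point to each charge: r₁ = 0.184 m, r₂ = 0.394 m, r₃ = 0.689 m, r₄ = 1.68 m.
V = k[(-6.20×10⁻⁹)/(0.184) + (6.59×10⁻⁹)/(0.394) + (4.11×10⁻⁹)/(0.689) + (-8.35×10⁻⁹)/(1.68)] = -144 V.

-144 V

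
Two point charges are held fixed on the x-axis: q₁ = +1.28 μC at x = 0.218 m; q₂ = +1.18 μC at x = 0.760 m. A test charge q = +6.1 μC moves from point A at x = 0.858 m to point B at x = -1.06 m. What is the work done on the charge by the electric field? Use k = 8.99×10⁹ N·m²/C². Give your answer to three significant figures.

The work done by the electric force is W_field = −ΔU = −q(V_B − V_A) = q(V_A − V_B).
At A: distances to the source charges are 0.640 m, 0.0980 m; V_A = Σ kqᵢ/rᵢ = 1.26×10⁵ V.
At B: distances to the source charges are 1.28 m, 1.82 m; V_B = Σ kqᵢ/rᵢ = 1.48×10⁴ V.
ΔV = V_B − V_A = -1.11×10⁵ V.
W_field = −qΔV = −(6.10×10⁻⁶ C)(-1.11×10⁵ V) = 0.680 J.

0.680 J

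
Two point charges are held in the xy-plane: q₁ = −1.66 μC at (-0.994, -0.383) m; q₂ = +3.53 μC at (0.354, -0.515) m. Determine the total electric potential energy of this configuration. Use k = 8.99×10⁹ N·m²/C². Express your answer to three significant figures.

The work to assemble the configuration equals its total potential energy, U = Σ kqᵢqⱼ/rᵢⱼ over all pairs.
Pair separations: r₁₂ = 1.35 m.
U = (-0.0389) = -0.0389 J.

-0.0389 J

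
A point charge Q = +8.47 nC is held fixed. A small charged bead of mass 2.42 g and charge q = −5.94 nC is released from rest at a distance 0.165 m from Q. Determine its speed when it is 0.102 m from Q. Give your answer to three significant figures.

Only the electrostatic force acts, so mechanical energy is conserved: ½mv² = U₁ − U₂ = kQq(1/r₁ − 1/r₂).
U₁ − U₂ = (8.99×10⁹ N·m²/C²)(8.47×10⁻⁹ C)(-5.94×10⁻⁹ C)(1/0.165 − 1/0.102) = 1.69×10⁻⁶ J.
v = √(2·1.69×10⁻⁶/2.42×10⁻³) = 0.0374 m/s.

0.0374 m/s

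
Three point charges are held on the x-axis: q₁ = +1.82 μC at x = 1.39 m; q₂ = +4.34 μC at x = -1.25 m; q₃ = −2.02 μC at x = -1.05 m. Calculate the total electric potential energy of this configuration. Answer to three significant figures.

-0.381 J

The work to assemble the configuration equals its total potential energy, U = Σ kqᵢqⱼ/rᵢⱼ over all pairs.
Pair separations: r₁₂ = 2.64 m, r₁₃ = 2.44 m, r₂₃ = 0.200 m.
U = (0.0269) + (-0.0135) + (-0.394) = -0.381 J.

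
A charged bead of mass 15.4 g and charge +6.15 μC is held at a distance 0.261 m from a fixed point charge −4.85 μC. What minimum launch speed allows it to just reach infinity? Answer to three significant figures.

11.6 m/s

To just escape, total mechanical energy must reach zero at infinity: ½mv²_min + U = 0, so ½mv²_min = −U = |kQq|/r.
|U| = |kQq|/r = (8.99×10⁹ N·m²/C²)(4.85×10⁻⁶)(6.15×10⁻⁶)/(0.261) = 1.03 J.
v_min = √(2|U|/m) = √(2·1.03/0.0154) = 11.6 m/s.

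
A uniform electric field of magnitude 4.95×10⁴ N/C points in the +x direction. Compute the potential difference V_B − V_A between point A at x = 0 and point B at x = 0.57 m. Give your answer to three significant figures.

-2.82×10⁴ V

In a uniform field, potential decreases in the direction of E: V_B − V_A = −E·Δx.
V_B − V_A = −(4.95×10⁴ V/m)(0.570 m) = -2.82×10⁴ V.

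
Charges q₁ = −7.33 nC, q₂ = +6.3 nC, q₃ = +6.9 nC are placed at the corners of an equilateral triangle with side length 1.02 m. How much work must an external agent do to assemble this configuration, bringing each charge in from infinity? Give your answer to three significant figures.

-4.70×10⁻⁷ J

The work to assemble the configuration equals its total potential energy, U = Σ kqᵢqⱼ/rᵢⱼ over all pairs.
All three pair separations equal the side length, 1.02 m.
U = (-4.07×10⁻⁷) + (-4.46×10⁻⁷) + (3.83×10⁻⁷) = -4.70×10⁻⁷ J.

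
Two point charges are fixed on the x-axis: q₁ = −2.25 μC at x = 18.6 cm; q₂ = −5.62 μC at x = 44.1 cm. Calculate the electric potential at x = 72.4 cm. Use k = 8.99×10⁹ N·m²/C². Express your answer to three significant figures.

-2.16×10⁵ V

The total potential is the scalar sum of each charge's contribution, V = Σ kqᵢ/rᵢ.
Distances from the field point to each charge: r₁ = 0.538 m, r₂ = 0.283 m.
V = k[(-2.25×10⁻⁶)/(0.538) + (-5.62×10⁻⁶)/(0.283)] = -2.16×10⁵ V.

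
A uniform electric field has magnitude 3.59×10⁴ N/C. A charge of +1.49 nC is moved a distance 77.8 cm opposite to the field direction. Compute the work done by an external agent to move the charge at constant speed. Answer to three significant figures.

4.16×10⁻⁵ J

The potential change for a displacement 77.8 cm opposite to the field direction is ΔV = +Ed = 2.79×10⁴ V.
W_ext = qΔV = 4.16×10⁻⁵ J.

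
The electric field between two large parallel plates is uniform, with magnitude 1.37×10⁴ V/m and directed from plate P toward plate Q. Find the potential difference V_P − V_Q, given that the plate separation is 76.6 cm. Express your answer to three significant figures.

1.05×10⁴ V

In a uniform field, potential decreases in the direction of E: ΔV = −E·d for a displacement d parallel to E.
Going from Q to P is a displacement of 76.6 cm opposite to the field, so V_P − V_Q = +Ed = 1.05×10⁴ V.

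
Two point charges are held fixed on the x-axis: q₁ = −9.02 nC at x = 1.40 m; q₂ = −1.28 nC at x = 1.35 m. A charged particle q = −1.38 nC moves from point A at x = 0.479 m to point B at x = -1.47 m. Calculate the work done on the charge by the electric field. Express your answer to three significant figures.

The work done by the electric force is W_field = −ΔU = −q(V_B − V_A) = q(V_A − V_B).
At A: distances to the source charges are 0.921 m, 0.871 m; V_A = Σ kqᵢ/rᵢ = -101 V.
At B: distances to the source charges are 2.87 m, 2.82 m; V_B = Σ kqᵢ/rᵢ = -32.3 V.
ΔV = V_B − V_A = 68.9 V.
W_field = −qΔV = −(-1.38×10⁻⁹ C)(68.9 V) = 9.51×10⁻⁸ J.

9.51×10⁻⁸ J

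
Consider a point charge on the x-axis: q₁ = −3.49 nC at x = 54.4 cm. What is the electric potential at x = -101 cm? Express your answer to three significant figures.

-20.2 V

Electric potential is a scalar, so the contributions from each charge add algebraically: V = Σ kqᵢ/rᵢ.
V = k[(-3.49×10⁻⁹)/(1.55)] = -20.2 V.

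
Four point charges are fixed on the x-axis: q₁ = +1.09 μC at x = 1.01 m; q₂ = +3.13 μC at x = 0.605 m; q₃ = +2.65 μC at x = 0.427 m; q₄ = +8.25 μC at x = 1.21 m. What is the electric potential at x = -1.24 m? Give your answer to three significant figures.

6.42×10⁴ V

Electric potential is a scalar, so the contributions from each charge add algebraically: V = Σ kqᵢ/rᵢ.
Distances from the field point to each charge: r₁ = 2.25 m, r₂ = 1.84 m, r₃ = 1.67 m, r₄ = 2.45 m.
V = k[(1.09×10⁻⁶)/(2.25) + (3.13×10⁻⁶)/(1.84) + (2.65×10⁻⁶)/(1.67) + (8.25×10⁻⁶)/(2.45)] = 6.42×10⁴ V.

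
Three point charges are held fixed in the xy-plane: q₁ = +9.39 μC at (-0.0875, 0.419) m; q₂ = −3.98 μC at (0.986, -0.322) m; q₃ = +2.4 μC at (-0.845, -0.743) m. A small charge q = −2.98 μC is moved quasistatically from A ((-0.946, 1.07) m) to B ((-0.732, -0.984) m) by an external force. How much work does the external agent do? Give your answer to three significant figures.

-0.122 J

For quasistatic motion the external work equals the change in potential energy: W_ext = qΔV = q(V_B − V_A).
At A: distances to the source charges are 1.08 m, 2.38 m, 1.82 m; V_A = Σ kqᵢ/rᵢ = 7.52×10⁴ V.
At B: distances to the source charges are 1.54 m, 1.84 m, 0.266 m; V_B = Σ kqᵢ/rᵢ = 1.16×10⁵ V.
ΔV = V_B − V_A = 4.11×10⁴ V.
W_ext = qΔV = (-2.98×10⁻⁶ C)(4.11×10⁴ V) = -0.122 J.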